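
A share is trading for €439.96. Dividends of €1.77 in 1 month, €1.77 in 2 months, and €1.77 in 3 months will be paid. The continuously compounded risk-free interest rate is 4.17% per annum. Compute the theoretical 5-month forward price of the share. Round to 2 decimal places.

€442.31

PV(dividends) I = 1.77·e^(−0.0417·1/12) + 1.77·e^(−0.0417·2/12) + 1.77·e^(−0.0417·3/12)
I = 1.7639 + 1.7577 + 1.7516 = 5.2732
F = (S − I)·e^(rT) = (439.96 − 5.2732) · e^(0.0417·5/12)
= 434.6868 · e^0.017375 = 434.6868 × 1.017527 = €442.31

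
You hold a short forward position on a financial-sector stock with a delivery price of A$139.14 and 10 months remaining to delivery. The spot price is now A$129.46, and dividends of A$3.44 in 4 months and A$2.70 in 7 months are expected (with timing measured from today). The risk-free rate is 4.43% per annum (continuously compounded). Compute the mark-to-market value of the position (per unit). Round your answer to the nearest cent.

A$10.66

PV(remaining dividends) I = 3.44·e^(−0.0443·4/12) + 2.70·e^(−0.0443·7/12) = 6.0207
Current forward F = (S − I)·e^(rT) = (129.46 − 6.0207)·e^(0.0443·10/12) = 123.4393 × 1.037607 = 128.0815
Value (long) = (F − K)·e^(−rT) = (128.0815 − 139.14) × 0.963756 = -10.6577
Short position value = −(long value) = A$10.66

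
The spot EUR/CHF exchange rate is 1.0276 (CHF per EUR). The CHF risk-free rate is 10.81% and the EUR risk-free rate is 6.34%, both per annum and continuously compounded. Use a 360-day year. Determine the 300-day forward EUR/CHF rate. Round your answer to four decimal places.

1.0666

F = S·e^((r_CHF − r_EUR)T) = 1.0276 · e^((0.1081 − 0.0634) × 300/360)
= 1.0276 · e^0.037250 = 1.0276 × 1.037952
F = 1.0666 CHF per EUR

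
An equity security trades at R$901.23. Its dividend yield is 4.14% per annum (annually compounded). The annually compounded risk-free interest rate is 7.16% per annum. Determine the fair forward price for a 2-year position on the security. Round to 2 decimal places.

R$954.26

F = S · (1+r)^T / (1+q)^T
= 901.23 × 1.148327 / 1.084514 = 901.23 × 1.058840
F = R$954.26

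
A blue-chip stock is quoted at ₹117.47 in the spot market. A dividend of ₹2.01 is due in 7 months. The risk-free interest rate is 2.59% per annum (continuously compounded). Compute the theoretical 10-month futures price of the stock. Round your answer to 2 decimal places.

₹118.01

PV(dividends) I = 2.01·e^(−0.0259·7/12)
I = 1.9799
F = (S − I)·e^(rT) = (117.47 − 1.9799) · e^(0.0259·10/12)
= 115.4901 · e^0.021583 = 115.4901 × 1.021818 = ₹118.01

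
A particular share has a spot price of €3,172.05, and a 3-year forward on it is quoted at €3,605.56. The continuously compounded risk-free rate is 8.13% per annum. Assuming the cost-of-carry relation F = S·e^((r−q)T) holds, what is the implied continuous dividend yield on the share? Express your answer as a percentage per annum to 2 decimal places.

From F = S·e^((r−q)T): (r − q) = ln(F/S)/T
ln(3605.56/3172.05) = ln(1.136666) = 0.128099
(r − q) = 0.128099 / (3) = 0.042700
q = r − ln(F/S)/T = 0.0813 − 0.042700 = 0.038600
q = 3.86%

3.86%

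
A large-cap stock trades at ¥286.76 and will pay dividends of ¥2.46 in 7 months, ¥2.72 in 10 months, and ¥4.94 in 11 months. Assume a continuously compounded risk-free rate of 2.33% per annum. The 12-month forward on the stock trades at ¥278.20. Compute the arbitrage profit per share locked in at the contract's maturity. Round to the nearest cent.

¥5.16 per share

PV(dividends) I = 2.46·e^(−0.0233·7/12) + 2.72·e^(−0.0233·10/12) + 4.94·e^(−0.0233·11/12) = 9.9301
Fair forward F* = (S − I)·e^(rT) = (286.76 − 9.9301)·e^0.023300 = 276.8299 × 1.023574 = 283.3559
Market ¥278.20 < fair 283.3559: forward underpriced → reverse cash-and-carry (short the stock, invest proceeds at r, pay the dividends, go long the forward).
Profit at T = |F_mkt − F*| = |278.20 − 283.3559| = ¥5.16 per share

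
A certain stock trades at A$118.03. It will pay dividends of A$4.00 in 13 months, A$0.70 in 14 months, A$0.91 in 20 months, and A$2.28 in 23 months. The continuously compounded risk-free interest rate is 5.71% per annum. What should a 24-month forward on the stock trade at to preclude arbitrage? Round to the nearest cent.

A$124.14

PV(dividends) I = 4.00·e^(−0.0571·13/12) + 0.70·e^(−0.0571·14/12) + 0.91·e^(−0.0571·20/12) + 2.28·e^(−0.0571·23/12)
I = 3.7601 + 0.6549 + 0.8274 + 2.0436 = 7.2860
F = (S − I)·e^(rT) = (118.03 − 7.2860) · e^(0.0571·24/12)
= 110.7440 · e^0.114200 = 110.7440 × 1.120976 = A$124.14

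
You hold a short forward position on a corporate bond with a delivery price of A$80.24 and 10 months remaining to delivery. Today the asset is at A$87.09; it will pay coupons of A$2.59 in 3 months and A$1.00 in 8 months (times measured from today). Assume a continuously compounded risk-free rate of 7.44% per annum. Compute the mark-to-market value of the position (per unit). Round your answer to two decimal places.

-A$8.18

PV(remaining coupons) I = 2.59·e^(−0.0744·3/12) + 1.00·e^(−0.0744·8/12) = 3.4939
Current forward F = (S − I)·e^(rT) = (87.09 − 3.4939)·e^(0.0744·10/12) = 83.5961 × 1.063962 = 88.9431
Value (long) = (F − K)·e^(−rT) = (88.9431 − 80.24) × 0.939883 = 8.1799
Short position value = −(long value) = -A$8.18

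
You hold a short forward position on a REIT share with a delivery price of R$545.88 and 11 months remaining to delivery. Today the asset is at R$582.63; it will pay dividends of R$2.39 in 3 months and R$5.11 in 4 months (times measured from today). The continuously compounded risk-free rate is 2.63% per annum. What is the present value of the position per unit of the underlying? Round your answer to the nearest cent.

PV(remaining dividends) I = 2.39·e^(−0.0263·3/12) + 5.11·e^(−0.0263·4/12) = 7.4397
Current forward F = (S − I)·e^(rT) = (582.63 − 7.4397)·e^(0.0263·11/12) = 575.1903 × 1.024401 = 589.2255
Value (long) = (F − K)·e^(−rT) = (589.2255 − 545.88) × 0.976180 = 42.3130
Short position value = −(long value) = -R$42.31

-R$42.31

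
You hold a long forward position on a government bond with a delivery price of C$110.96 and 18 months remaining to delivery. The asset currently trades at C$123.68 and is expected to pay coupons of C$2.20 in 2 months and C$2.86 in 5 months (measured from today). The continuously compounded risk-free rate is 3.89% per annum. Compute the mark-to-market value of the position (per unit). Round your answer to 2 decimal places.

C$14.01

PV(remaining coupons) I = 2.20·e^(−0.0389·2/12) + 2.86·e^(−0.0389·5/12) = 4.9998
Current forward F = (S − I)·e^(rT) = (123.68 − 4.9998)·e^(0.0389·18/12) = 118.6802 × 1.060086 = 125.8112
Value (long) = (F − K)·e^(−rT) = (125.8112 − 110.96) × 0.943320 = 14.0094
Value = C$14.01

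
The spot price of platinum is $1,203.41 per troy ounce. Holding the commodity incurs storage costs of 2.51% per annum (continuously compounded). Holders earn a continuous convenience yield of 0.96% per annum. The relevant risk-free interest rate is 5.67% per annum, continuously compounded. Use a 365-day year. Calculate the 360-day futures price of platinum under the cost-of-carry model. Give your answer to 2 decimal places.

Net carry = r + u − y = 0.0567 + 0.0251 − 0.0096 = 0.0722
F = S·e^((r+u−y)T) = 1203.41 · e^(0.0722 × 360/365) = 1203.41 · e^0.07121096
= 1203.41 × 1.07380773 = $1,292.23 per troy ounce

$1,292.23 per troy ounce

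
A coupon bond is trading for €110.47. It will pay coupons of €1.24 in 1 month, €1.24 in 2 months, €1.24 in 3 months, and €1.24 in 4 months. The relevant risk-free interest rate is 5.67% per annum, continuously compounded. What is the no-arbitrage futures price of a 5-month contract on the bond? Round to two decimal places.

PV(coupons) I = 1.24·e^(−0.0567·1/12) + 1.24·e^(−0.0567·2/12) + 1.24·e^(−0.0567·3/12) + 1.24·e^(−0.0567·4/12)
I = 1.2342 + 1.2283 + 1.2225 + 1.2168 = 4.9018
F = (S − I)·e^(rT) = (110.47 − 4.9018) · e^(0.0567·5/12)
= 105.5682 · e^0.023625 = 105.5682 × 1.023906 = €108.09

€108.09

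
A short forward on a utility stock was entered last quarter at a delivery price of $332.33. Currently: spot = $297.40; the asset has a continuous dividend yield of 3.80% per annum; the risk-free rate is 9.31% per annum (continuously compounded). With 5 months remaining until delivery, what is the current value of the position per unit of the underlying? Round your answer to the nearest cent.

$26.96

Current fair forward for the remaining 5 months: F = S·e^((r − q)·T), (r − q) = 0.0931 − 0.0380 = 0.0551
F = 297.40 · e^(0.0551 × 5/12) = 297.40 × 1.023224 = 304.3068
Value of long forward = (F − K)·e^(−rT) = (304.3068 − 332.33) · e^(−0.0931·5/12)
= -28.0232 × 0.961951 = -26.96
Short position value = −(long value) = $26.96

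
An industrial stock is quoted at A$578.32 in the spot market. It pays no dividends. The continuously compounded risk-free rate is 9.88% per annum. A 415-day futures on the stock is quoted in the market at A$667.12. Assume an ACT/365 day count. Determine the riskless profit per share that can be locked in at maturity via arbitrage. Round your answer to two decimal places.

A$20.05 per share

Fair futures: F* = S·e^(carry·T), with carry = r = 0.0988
F* = 578.32 · e^(0.0988 × 415/365) = 578.32 · e^0.112334 = 578.32 × 1.118887 = A$647.0747
Market A$667.12 > fair A$647.0747: forward overpriced → cash-and-carry (buy spot, short the forward).
At maturity, profit = |F_mkt − F*| = |667.12 − 647.0747| = A$20.05 per share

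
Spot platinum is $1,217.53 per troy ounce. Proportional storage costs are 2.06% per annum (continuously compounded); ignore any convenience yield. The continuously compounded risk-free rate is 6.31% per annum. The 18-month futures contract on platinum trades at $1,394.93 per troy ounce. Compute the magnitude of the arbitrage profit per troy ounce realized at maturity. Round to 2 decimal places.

$14.53 per troy ounce

Fair futures: F* = S·e^(carry·T), with carry = (r + u) = 0.0631 + 0.0206 = 0.0837
F* = 1217.53 · e^(0.0837 × 18/12) = 1217.53 · e^0.12555000 = 1217.53 × 1.13377186 = $1380.4013
Market $1394.93 > fair $1380.4013: forward overpriced → cash-and-carry (buy spot, short the forward).
At maturity, profit = |F_mkt − F*| = |1394.93 − 1380.4013| = $14.53 per troy ounce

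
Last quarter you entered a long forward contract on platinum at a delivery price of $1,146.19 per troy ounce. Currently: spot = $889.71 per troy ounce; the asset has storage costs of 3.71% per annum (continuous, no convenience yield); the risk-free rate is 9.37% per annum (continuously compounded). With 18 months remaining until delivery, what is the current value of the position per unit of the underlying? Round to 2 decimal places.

Current fair forward for the remaining 18 months: F = S·e^((r + u)·T), (r + u) = 0.0937 + 0.0371 = 0.1308
F = 889.71 · e^(0.1308 × 18/12) = 889.71 × 1.216770 = 1082.5724
Value of long forward = (F − K)·e^(−rT) = (1082.5724 − 1146.19) · e^(−0.0937·18/12)
= -63.6176 × 0.868880 = -55.28

-$55.28 per troy ounce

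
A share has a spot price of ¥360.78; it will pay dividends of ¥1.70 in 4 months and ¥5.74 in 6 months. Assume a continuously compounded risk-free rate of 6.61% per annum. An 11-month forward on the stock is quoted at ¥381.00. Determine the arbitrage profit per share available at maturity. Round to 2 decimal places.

PV(dividends) I = 1.70·e^(−0.0661·4/12) + 5.74·e^(−0.0661·6/12) = 7.2163
Fair forward F* = (S − I)·e^(rT) = (360.78 − 7.2163)·e^0.060592 = 353.5637 × 1.062465 = 375.6491
Market ¥381.00 > fair 375.6491: forward overpriced → cash-and-carry (borrow at r, buy the stock and collect the dividends, short the forward).
Profit at T = |F_mkt − F*| = |381.00 − 375.6491| = ¥5.35 per share

¥5.35 per share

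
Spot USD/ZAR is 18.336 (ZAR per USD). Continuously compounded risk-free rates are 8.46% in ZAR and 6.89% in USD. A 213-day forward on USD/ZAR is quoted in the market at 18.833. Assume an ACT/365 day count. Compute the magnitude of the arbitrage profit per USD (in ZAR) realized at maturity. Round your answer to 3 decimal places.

0.328 per USD (in ZAR)

Fair forward: F* = S·e^(carry·T), with carry = (r_ZAR − r_USD) = 0.0846 − 0.0689 = 0.0157
F* = 18.336 · e^(0.0157 × 213/365) = 18.336 · e^0.009162 = 18.336 × 1.009204 = 18.5048
Market 18.833 > fair 18.5048: forward overpriced → cash-and-carry (buy spot, short the forward).
At maturity, profit = |F_mkt − F*| = |18.833 − 18.5048| = 0.328 per USD (in ZAR)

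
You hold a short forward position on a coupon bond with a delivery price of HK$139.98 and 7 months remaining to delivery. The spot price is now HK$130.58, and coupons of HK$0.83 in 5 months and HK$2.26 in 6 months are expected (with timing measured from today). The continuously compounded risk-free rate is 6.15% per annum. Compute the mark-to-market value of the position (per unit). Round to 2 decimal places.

HK$7.47

PV(remaining coupons) I = 0.83·e^(−0.0615·5/12) + 2.26·e^(−0.0615·6/12) = 3.0006
Current forward F = (S − I)·e^(rT) = (130.58 − 3.0006)·e^(0.0615·7/12) = 127.5794 × 1.036526 = 132.2394
Value (long) = (F − K)·e^(−rT) = (132.2394 − 139.98) × 0.964761 = -7.4678
Short position value = −(long value) = HK$7.47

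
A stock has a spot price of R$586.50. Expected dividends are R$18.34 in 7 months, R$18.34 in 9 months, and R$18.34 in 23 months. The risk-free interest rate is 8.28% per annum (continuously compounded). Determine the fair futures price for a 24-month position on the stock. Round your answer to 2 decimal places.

PV(dividends) I = 18.34·e^(−0.0828·7/12) + 18.34·e^(−0.0828·9/12) + 18.34·e^(−0.0828·23/12)
I = 17.4752 + 17.2357 + 15.6486 = 50.3595
F = (S − I)·e^(rT) = (586.50 − 50.3595) · e^(0.0828·24/12)
= 536.1405 · e^0.165600 = 536.1405 × 1.180101 = R$632.70

R$632.70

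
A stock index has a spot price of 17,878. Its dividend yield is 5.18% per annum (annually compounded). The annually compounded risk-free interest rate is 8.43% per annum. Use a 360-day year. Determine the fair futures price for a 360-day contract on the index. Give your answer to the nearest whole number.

F = S · (1+r)^T / (1+q)^T
= 17878 × 1.084300 / 1.051800 = 17878 × 1.030899
F = 18,430

18,430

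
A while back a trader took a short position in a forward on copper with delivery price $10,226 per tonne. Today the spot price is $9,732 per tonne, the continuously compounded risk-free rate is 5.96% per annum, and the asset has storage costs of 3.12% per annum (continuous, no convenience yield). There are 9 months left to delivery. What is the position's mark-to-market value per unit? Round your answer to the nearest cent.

Current fair forward for the remaining 9 months: F = S·e^((r + u)·T), (r + u) = 0.0596 + 0.0312 = 0.0908
F = 9732 · e^(0.0908 × 9/12) = 9732 × 1.07047235 = 10417.8369
Value of long forward = (F − K)·e^(−rT) = (10417.8369 − 10226) · e^(−0.0596·9/12)
= 191.8369 × 0.95628432 = 183.45
Short position value = −(long value) = -$183.45

-$183.45 per tonne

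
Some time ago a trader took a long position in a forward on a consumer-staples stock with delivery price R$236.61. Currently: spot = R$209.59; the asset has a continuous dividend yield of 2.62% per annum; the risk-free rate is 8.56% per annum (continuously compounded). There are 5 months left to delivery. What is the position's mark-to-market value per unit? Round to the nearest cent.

-R$21.01

Current fair forward for the remaining 5 months: F = S·e^((r − q)·T), (r − q) = 0.0856 − 0.0262 = 0.0594
F = 209.59 · e^(0.0594 × 5/12) = 209.59 × 1.025059 = 214.8421
Value of long forward = (F − K)·e^(−rT) = (214.8421 − 236.61) · e^(−0.0856·5/12)
= -21.7679 × 0.964962 = -21.01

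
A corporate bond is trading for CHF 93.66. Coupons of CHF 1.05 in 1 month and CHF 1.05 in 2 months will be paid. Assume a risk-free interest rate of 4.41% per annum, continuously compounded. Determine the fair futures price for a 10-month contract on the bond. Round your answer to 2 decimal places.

PV(coupons) I = 1.05·e^(−0.0441·1/12) + 1.05·e^(−0.0441·2/12)
I = 1.0461 + 1.0423 = 2.0884
F = (S − I)·e^(rT) = (93.66 − 2.0884) · e^(0.0441·10/12)
= 91.5716 · e^0.036750 = 91.5716 × 1.037434 = CHF 95.00

CHF 95.00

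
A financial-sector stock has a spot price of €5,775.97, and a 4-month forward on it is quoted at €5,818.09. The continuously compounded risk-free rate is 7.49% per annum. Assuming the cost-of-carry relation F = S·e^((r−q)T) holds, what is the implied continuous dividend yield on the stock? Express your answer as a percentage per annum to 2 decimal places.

From F = S·e^((r−q)T): (r − q) = ln(F/S)/T
ln(5818.09/5775.97) = ln(1.007292) = 0.007266
(r − q) = 0.007266 / (4/12) = 0.021798
q = r − ln(F/S)/T = 0.0749 − 0.021798 = 0.053102
q = 5.31%

5.31%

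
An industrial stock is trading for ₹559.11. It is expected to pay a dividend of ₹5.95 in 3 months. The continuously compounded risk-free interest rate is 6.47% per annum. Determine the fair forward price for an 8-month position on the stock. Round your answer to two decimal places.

₹577.64

PV(dividends) I = 5.95·e^(−0.0647·3/12)
I = 5.8545
F = (S − I)·e^(rT) = (559.11 − 5.8545) · e^(0.0647·8/12)
= 553.2555 · e^0.043133 = 553.2555 × 1.044077 = ₹577.64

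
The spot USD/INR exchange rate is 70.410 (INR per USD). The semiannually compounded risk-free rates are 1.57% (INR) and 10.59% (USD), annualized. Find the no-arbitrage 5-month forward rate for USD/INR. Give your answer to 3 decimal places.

67.888

By covered interest parity, F = S · (1+r_INR/2)^(2T) / (1+r_USD/2)^(2T)
= 70.410 × 1.006537 / 1.043934 = 70.410 × 0.964177
F = 67.888 INR per USD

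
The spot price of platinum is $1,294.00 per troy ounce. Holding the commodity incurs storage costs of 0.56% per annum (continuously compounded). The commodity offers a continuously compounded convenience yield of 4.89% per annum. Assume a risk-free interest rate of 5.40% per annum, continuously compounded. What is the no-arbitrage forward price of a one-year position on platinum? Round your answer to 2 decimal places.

$1,307.92 per troy ounce

Net carry = r + u − y = 0.0540 + 0.0056 − 0.0489 = 0.0107
F = S·e^((r+u−y)T) = 1294.00 · e^(0.0107 × 12/12) = 1294.00 · e^0.01070000
= 1294.00 × 1.01075745 = $1,307.92 per troy ounce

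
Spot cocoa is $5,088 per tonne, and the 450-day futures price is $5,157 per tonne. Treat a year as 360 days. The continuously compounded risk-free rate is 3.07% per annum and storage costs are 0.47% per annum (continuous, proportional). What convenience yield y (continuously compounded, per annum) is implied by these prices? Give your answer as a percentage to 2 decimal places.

2.46%

F = S·e^((r+u−y)T) ⇒ (r+u−y) = ln(F/S)/T
ln(5157/5088) = 0.013470; /T ⇒ 0.010776
y = r + u − ln(F/S)/T = 0.0307 + 0.0047 − 0.010776 = 0.024624
y = 2.46%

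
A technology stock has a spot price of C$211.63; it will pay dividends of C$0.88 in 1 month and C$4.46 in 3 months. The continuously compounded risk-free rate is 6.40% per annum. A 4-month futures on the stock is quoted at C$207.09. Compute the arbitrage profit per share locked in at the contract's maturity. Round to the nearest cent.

C$3.73 per share

PV(dividends) I = 0.88·e^(−0.0640·1/12) + 4.46·e^(−0.0640·3/12) = 5.2645
Fair futures F* = (S − I)·e^(rT) = (211.63 − 5.2645)·e^0.021333 = 206.3655 × 1.021562 = 210.8152
Market C$207.09 < fair 210.8152: forward underpriced → reverse cash-and-carry (short the stock, invest proceeds at r, pay the dividends, go long the forward).
Profit at T = |F_mkt − F*| = |207.09 − 210.8152| = C$3.73 per share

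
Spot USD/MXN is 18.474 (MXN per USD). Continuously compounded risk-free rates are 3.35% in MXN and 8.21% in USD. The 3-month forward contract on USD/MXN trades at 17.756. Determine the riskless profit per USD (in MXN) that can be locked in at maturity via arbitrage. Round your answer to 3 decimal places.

Fair forward: F* = S·e^(carry·T), with carry = (r_MXN − r_USD) = 0.0335 − 0.0821 = -0.0486
F* = 18.474 · e^(-0.0486 × 3/12) = 18.474 · e^-0.012150 = 18.474 × 0.987924 = 18.2509
Market 17.756 < fair 18.2509: forward underpriced → reverse cash-and-carry (short spot, go long the forward).
At maturity, profit = |F_mkt − F*| = |17.756 − 18.2509| = 0.495 per USD (in MXN)

0.495 per USD (in MXN)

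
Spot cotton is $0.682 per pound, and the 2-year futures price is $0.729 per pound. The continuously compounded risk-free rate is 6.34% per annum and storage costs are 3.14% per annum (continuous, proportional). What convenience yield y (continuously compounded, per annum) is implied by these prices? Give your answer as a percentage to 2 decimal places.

6.15%

F = S·e^((r+u−y)T) ⇒ (r+u−y) = ln(F/S)/T
ln(0.729/0.682) = 0.066644; /T ⇒ 0.033322
y = r + u − ln(F/S)/T = 0.0634 + 0.0314 − 0.033322 = 0.061478
y = 6.15%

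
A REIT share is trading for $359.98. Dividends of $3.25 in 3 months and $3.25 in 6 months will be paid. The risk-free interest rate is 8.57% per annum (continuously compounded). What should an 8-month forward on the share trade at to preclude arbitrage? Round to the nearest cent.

PV(dividends) I = 3.25·e^(−0.0857·3/12) + 3.25·e^(−0.0857·6/12)
I = 3.1811 + 3.1137 = 6.2948
F = (S − I)·e^(rT) = (359.98 − 6.2948) · e^(0.0857·8/12)
= 353.6852 · e^0.057133 = 353.6852 × 1.058797 = $374.48

$374.48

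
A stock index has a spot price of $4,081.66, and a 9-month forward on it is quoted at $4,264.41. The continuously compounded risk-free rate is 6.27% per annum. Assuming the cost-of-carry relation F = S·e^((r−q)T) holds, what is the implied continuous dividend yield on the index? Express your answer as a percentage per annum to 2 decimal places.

From F = S·e^((r−q)T): (r − q) = ln(F/S)/T
ln(4264.41/4081.66) = ln(1.044773) = 0.043800
(r − q) = 0.043800 / (9/12) = 0.058400
q = r − ln(F/S)/T = 0.0627 − 0.058400 = 0.004300
q = 0.43%

0.43%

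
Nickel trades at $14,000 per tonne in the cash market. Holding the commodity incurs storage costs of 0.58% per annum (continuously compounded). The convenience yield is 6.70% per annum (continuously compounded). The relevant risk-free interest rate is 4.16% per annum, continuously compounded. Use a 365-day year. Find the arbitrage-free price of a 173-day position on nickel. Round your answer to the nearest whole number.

Net carry = r + u − y = 0.0416 + 0.0058 − 0.0670 = -0.0196
F = S·e^((r+u−y)T) = 14000 · e^(-0.0196 × 173/365) = 14000 · e^-0.009290
= 14000 × 0.990753 = $13,871 per tonne

$13,871 per tonne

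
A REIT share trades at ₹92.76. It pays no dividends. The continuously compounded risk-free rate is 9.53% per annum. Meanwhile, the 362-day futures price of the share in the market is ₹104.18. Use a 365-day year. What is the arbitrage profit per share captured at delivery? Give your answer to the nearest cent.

₹2.22 per share

Fair futures: F* = S·e^(carry·T), with carry = r = 0.0953
F* = 92.76 · e^(0.0953 × 362/365) = 92.76 · e^0.094517 = 92.76 × 1.099128 = ₹101.9551
Market ₹104.18 > fair ₹101.9551: forward overpriced → cash-and-carry (buy spot, short the forward).
At maturity, profit = |F_mkt − F*| = |104.18 − 101.9551| = ₹2.22 per share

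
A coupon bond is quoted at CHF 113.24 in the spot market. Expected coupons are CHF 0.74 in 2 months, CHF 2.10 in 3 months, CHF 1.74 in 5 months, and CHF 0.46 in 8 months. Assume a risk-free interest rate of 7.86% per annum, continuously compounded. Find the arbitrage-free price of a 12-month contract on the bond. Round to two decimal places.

PV(coupons) I = 0.74·e^(−0.0786·2/12) + 2.10·e^(−0.0786·3/12) + 1.74·e^(−0.0786·5/12) + 0.46·e^(−0.0786·8/12)
I = 0.7304 + 2.0591 + 1.6839 + 0.4365 = 4.9099
F = (S − I)·e^(rT) = (113.24 − 4.9099) · e^(0.0786·12/12)
= 108.3301 · e^0.078600 = 108.3301 × 1.081772 = CHF 117.19

CHF 117.19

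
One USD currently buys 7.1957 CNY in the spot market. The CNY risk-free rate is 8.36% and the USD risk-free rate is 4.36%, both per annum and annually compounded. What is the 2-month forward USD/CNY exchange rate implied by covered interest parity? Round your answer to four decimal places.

By covered interest parity, F = S · (1+r_CNY)^T / (1+r_USD)^T
= 7.1957 × 1.013471 / 1.007138 = 7.1957 × 1.006288
F = 7.2409 CNY per USD

7.2409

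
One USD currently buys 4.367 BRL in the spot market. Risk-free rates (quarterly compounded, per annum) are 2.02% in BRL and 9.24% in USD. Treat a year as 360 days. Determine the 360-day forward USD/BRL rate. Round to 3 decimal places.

4.067

By covered interest parity, F = S · (1+r_BRL/4)^(4T) / (1+r_USD/4)^(4T)
= 4.367 × 1.020354 / 1.095651 = 4.367 × 0.931276
F = 4.067 BRL per USD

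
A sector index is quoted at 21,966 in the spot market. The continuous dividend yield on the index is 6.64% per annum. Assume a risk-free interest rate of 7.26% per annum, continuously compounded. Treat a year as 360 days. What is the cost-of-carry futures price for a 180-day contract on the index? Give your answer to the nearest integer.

F = S·e^((r − q)T) = 21966 · e^((0.0726 − 0.0664) × 180/360)
= 21966 · e^0.003100 = 21966 × 1.003105
F = 22,034

22,034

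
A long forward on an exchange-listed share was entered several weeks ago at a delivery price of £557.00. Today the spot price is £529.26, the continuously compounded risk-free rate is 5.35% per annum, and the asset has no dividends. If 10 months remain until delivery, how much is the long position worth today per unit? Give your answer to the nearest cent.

Current fair forward for the remaining 10 months: F = S·e^(r·T), r = 0.0535
F = 529.26 · e^(0.0535 × 10/12) = 529.26 × 1.045592 = 553.3900
Value of long forward = (F − K)·e^(−rT) = (553.3900 − 557.00) · e^(−0.0535·10/12)
= -3.6100 × 0.956396 = -3.45

-£3.45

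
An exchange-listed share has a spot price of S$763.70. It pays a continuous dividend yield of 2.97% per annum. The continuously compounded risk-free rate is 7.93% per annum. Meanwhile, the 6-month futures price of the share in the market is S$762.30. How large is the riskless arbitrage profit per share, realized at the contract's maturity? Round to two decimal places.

S$20.58 per share

Fair futures: F* = S·e^(carry·T), with carry = (r − q) = 0.0793 − 0.0297 = 0.0496
F* = 763.70 · e^(0.0496 × 6/12) = 763.70 · e^0.024800 = 763.70 × 1.025110 = S$782.8765
Market S$762.30 < fair S$782.8765: forward underpriced → reverse cash-and-carry (short spot, go long the forward).
At maturity, profit = |F_mkt − F*| = |762.30 − 782.8765| = S$20.58 per share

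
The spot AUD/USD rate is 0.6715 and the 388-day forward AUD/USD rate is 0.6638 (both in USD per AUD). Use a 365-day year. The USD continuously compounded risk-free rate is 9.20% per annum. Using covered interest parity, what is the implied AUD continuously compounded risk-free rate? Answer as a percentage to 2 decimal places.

F = S·e^((r_USD − r_AUD)T) ⇒ r_AUD = r_USD − ln(F/S)/T
ln(0.6638/0.6715) = -0.011533; /(388/365) = -0.010849
r_AUD = 0.0920 + 0.010849 = 0.102849
r_AUD = 10.28%

10.28%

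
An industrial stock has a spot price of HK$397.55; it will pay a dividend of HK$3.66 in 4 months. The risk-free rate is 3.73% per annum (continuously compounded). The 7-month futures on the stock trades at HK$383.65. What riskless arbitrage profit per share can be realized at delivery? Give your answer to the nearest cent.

PV(dividends) I = 3.66·e^(−0.0373·4/12) = 3.6148
Fair futures F* = (S − I)·e^(rT) = (397.55 − 3.6148)·e^0.021758 = 393.9352 × 1.021996 = 402.6002
Market HK$383.65 < fair 402.6002: forward underpriced → reverse cash-and-carry (short the stock, invest proceeds at r, pay the dividends, go long the forward).
Profit at T = |F_mkt − F*| = |383.65 − 402.6002| = HK$18.95 per share

HK$18.95 per share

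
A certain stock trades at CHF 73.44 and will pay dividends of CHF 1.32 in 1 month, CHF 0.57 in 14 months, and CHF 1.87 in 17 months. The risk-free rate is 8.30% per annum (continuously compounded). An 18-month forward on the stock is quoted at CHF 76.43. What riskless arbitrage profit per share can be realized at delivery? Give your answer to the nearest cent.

PV(dividends) I = 1.32·e^(−0.0830·1/12) + 0.57·e^(−0.0830·14/12) + 1.87·e^(−0.0830·17/12) = 3.4908
Fair forward F* = (S − I)·e^(rT) = (73.44 − 3.4908)·e^0.124500 = 69.9492 × 1.132582 = 79.2232
Market CHF 76.43 < fair 79.2232: forward underpriced → reverse cash-and-carry (short the stock, invest proceeds at r, pay the dividends, go long the forward).
Profit at T = |F_mkt − F*| = |76.43 − 79.2232| = CHF 2.79 per share

CHF 2.79 per share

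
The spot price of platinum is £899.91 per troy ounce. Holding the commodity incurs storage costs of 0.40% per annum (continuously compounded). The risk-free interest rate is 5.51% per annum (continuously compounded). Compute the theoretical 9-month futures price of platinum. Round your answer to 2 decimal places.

Net carry = r + u − y = 0.0551 + 0.0040 − 0.0000 = 0.0591
F = S·e^((r+u−y)T) = 899.91 · e^(0.0591 × 9/12) = 899.91 · e^0.044325
= 899.91 × 1.045322 = £940.70 per troy ounce

£940.70 per troy ounce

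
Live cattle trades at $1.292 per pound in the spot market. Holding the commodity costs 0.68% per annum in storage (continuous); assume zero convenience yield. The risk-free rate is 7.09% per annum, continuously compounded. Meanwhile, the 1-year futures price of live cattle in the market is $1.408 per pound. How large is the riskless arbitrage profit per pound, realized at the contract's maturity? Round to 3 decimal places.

Fair futures: F* = S·e^(carry·T), with carry = (r + u) = 0.0709 + 0.0068 = 0.0777
F* = 1.292 · e^(0.0777 × 1) = 1.292 · e^0.077700 = 1.292 × 1.080798 = $1.3964
Market $1.408 > fair $1.3964: forward overpriced → cash-and-carry (buy spot, short the forward).
At maturity, profit = |F_mkt − F*| = |1.408 − 1.3964| = $0.012 per pound

$0.012 per pound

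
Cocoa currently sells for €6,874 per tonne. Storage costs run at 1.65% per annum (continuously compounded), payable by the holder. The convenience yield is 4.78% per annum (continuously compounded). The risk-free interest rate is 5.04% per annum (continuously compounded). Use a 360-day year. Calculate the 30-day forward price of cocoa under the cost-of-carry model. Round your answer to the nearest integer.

Net carry = r + u − y = 0.0504 + 0.0165 − 0.0478 = 0.0191
F = S·e^((r+u−y)T) = 6874 · e^(0.0191 × 30/360) = 6874 · e^0.001592
= 6874 × 1.001593 = €6,885 per tonne

€6,885 per tonne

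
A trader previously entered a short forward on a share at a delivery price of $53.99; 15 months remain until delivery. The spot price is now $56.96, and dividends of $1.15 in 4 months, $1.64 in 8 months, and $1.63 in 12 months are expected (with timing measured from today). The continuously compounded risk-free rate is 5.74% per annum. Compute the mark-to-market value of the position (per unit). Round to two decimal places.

PV(remaining dividends) I = 1.15·e^(−0.0574·4/12) + 1.64·e^(−0.0574·8/12) + 1.63·e^(−0.0574·12/12) = 4.2457
Current forward F = (S − I)·e^(rT) = (56.96 − 4.2457)·e^(0.0574·15/12) = 52.7143 × 1.074387 = 56.6356
Value (long) = (F − K)·e^(−rT) = (56.6356 − 53.99) × 0.930764 = 2.4624
Short position value = −(long value) = -$2.46

-$2.46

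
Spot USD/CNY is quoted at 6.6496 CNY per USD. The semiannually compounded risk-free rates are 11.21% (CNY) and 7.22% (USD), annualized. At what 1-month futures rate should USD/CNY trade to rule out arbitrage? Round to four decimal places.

By covered interest parity, F = S · (1+r_CNY/2)^(2T) / (1+r_USD/2)^(2T)
= 6.6496 × 1.009131 / 1.005928 = 6.6496 × 1.003184
F = 6.6708 CNY per USD

6.6708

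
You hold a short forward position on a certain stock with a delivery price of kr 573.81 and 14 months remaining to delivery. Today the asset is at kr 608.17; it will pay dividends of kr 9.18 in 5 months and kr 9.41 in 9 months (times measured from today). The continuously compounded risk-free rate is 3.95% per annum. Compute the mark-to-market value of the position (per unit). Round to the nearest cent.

-kr 42.04

PV(remaining dividends) I = 9.18·e^(−0.0395·5/12) + 9.41·e^(−0.0395·9/12) = 18.1655
Current forward F = (S − I)·e^(rT) = (608.17 − 18.1655)·e^(0.0395·14/12) = 590.0045 × 1.047162 = 617.8303
Value (long) = (F − K)·e^(−rT) = (617.8303 − 573.81) × 0.954962 = 42.0377
Short position value = −(long value) = -kr 42.04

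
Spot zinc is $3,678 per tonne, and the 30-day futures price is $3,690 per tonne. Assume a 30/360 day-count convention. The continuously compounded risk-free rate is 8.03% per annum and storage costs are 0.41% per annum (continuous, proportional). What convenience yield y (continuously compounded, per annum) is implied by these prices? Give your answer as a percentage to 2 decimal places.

4.53%

F = S·e^((r+u−y)T) ⇒ (r+u−y) = ln(F/S)/T
ln(3690/3678) = 0.003257; /T ⇒ 0.039084
y = r + u − ln(F/S)/T = 0.0803 + 0.0041 − 0.039084 = 0.045316
y = 4.53%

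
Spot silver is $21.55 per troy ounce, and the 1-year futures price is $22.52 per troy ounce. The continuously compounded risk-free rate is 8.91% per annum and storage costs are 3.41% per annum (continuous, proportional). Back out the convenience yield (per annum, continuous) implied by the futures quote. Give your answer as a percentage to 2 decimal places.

7.92%

F = S·e^((r+u−y)T) ⇒ (r+u−y) = ln(F/S)/T
ln(22.52/21.55) = 0.044028; /T ⇒ 0.044028
y = r + u − ln(F/S)/T = 0.0891 + 0.0341 − 0.044028 = 0.079172
y = 7.92%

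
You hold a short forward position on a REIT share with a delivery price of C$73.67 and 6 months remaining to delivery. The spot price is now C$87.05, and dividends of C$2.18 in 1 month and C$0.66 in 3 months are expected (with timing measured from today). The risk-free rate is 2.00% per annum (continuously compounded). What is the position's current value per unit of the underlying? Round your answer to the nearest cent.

PV(remaining dividends) I = 2.18·e^(−0.0200·1/12) + 0.66·e^(−0.0200·3/12) = 2.8331
Current forward F = (S − I)·e^(rT) = (87.05 − 2.8331)·e^(0.0200·6/12) = 84.2169 × 1.010050 = 85.0633
Value (long) = (F − K)·e^(−rT) = (85.0633 − 73.67) × 0.990050 = 11.2799
Short position value = −(long value) = -C$11.28

-C$11.28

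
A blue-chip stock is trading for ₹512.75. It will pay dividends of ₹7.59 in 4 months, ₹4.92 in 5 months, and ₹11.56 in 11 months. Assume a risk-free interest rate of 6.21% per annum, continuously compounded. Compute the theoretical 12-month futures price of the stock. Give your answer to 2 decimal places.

₹520.97

PV(dividends) I = 7.59·e^(−0.0621·4/12) + 4.92·e^(−0.0621·5/12) + 11.56·e^(−0.0621·11/12)
I = 7.4345 + 4.7943 + 10.9203 = 23.1491
F = (S − I)·e^(rT) = (512.75 − 23.1491) · e^(0.0621·12/12)
= 489.6009 · e^0.062100 = 489.6009 × 1.064069 = ₹520.97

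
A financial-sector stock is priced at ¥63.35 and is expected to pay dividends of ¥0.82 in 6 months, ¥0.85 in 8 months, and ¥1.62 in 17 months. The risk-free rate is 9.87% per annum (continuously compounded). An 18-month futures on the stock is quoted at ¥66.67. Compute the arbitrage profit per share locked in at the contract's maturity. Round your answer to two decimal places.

PV(dividends) I = 0.82·e^(−0.0987·6/12) + 0.85·e^(−0.0987·8/12) + 1.62·e^(−0.0987·17/12) = 2.9850
Fair futures F* = (S − I)·e^(rT) = (63.35 − 2.9850)·e^0.148050 = 60.3650 × 1.159571 = 69.9975
Market ¥66.67 < fair 69.9975: forward underpriced → reverse cash-and-carry (short the stock, invest proceeds at r, pay the dividends, go long the forward).
Profit at T = |F_mkt − F*| = |66.67 − 69.9975| = ¥3.33 per share

¥3.33 per share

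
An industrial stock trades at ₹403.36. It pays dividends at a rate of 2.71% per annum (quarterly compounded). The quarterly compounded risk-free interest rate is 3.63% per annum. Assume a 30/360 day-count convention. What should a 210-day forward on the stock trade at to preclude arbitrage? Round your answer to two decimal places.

F = S · (1+r/4)^(4T) / (1+q/4)^(4T)
= 403.36 × 1.021303 / 1.015880 = 403.36 × 1.005338
F = ₹405.51

₹405.51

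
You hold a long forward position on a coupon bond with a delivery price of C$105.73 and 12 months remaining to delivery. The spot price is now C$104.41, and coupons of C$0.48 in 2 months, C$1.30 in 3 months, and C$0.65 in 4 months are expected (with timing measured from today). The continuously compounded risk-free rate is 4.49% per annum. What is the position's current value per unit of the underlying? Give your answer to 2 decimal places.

PV(remaining coupons) I = 0.48·e^(−0.0449·2/12) + 1.30·e^(−0.0449·3/12) + 0.65·e^(−0.0449·4/12) = 2.4023
Current forward F = (S − I)·e^(rT) = (104.41 − 2.4023)·e^(0.0449·12/12) = 102.0077 × 1.045923 = 106.6922
Value (long) = (F − K)·e^(−rT) = (106.6922 − 105.73) × 0.956093 = 0.9200
Value = C$0.92

C$0.92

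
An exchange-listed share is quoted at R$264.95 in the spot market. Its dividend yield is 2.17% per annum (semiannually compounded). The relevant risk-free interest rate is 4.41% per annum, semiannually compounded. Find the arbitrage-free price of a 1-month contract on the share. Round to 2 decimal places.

R$265.44

F = S · (1+r/2)^(2T) / (1+q/2)^(2T)
= 264.95 × 1.003642 / 1.001800 = 264.95 × 1.001839
F = R$265.44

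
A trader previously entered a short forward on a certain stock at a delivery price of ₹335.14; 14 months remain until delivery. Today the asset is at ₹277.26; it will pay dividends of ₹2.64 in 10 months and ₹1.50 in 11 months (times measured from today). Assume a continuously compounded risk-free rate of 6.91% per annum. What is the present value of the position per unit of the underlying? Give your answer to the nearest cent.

₹35.82

PV(remaining dividends) I = 2.64·e^(−0.0691·10/12) + 1.50·e^(−0.0691·11/12) = 3.9002
Current forward F = (S − I)·e^(rT) = (277.26 − 3.9002)·e^(0.0691·14/12) = 273.3598 × 1.083955 = 296.3097
Value (long) = (F − K)·e^(−rT) = (296.3097 − 335.14) × 0.922547 = -35.8228
Short position value = −(long value) = ₹35.82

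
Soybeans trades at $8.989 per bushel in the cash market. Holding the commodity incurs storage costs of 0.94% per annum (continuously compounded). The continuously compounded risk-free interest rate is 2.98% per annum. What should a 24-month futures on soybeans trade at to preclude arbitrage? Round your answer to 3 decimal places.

$9.722 per bushel

Net carry = r + u − y = 0.0298 + 0.0094 − 0.0000 = 0.0392
F = S·e^((r+u−y)T) = 8.989 · e^(0.0392 × 24/12) = 8.989 · e^0.078400
= 8.989 × 1.081555 = $9.722 per bushel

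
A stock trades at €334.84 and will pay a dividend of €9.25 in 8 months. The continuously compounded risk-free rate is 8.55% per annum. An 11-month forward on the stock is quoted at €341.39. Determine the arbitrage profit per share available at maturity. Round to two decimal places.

€11.30 per share

PV(dividends) I = 9.25·e^(−0.0855·8/12) = 8.7375
Fair forward F* = (S − I)·e^(rT) = (334.84 − 8.7375)·e^0.078375 = 326.1025 × 1.081528 = 352.6890
Market €341.39 < fair 352.6890: forward underpriced → reverse cash-and-carry (short the stock, invest proceeds at r, pay the dividends, go long the forward).
Profit at T = |F_mkt − F*| = |341.39 − 352.6890| = €11.30 per share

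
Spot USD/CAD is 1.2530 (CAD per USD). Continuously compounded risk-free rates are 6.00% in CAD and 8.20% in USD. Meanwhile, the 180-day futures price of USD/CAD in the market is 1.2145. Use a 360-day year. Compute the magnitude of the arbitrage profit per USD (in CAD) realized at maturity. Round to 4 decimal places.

Fair futures: F* = S·e^(carry·T), with carry = (r_CAD − r_USD) = 0.0600 − 0.0820 = -0.0220
F* = 1.2530 · e^(-0.0220 × 180/360) = 1.2530 · e^-0.011000 = 1.2530 × 0.989060 = 1.2393
Market 1.2145 < fair 1.2393: forward underpriced → reverse cash-and-carry (short spot, go long the forward).
At maturity, profit = |F_mkt − F*| = |1.2145 − 1.2393| = 0.0248 per USD (in CAD)

0.0248 per USD (in CAD)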